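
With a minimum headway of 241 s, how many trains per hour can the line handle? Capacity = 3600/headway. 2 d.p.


Capacity = 3600 / headway
Capacity = 3600 / 241
Capacity = 14.94 trains/hour

14.94


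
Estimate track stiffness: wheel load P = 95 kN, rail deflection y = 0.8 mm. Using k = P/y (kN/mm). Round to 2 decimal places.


Track stiffness k = P / y
k = 95 / 0.8
k = 118.75 kN/mm

118.75


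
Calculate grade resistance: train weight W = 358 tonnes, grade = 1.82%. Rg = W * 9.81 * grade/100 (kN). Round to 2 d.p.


Rg = W * 9.81 * grade / 100
Rg = 358 * 9.81 * 1.82 / 100
Rg = 3511.98 * 0.0182
Rg = 63.92 kN

63.92


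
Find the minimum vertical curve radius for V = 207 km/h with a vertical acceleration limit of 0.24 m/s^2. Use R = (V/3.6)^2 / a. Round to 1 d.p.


Convert speed: V = 207 / 3.6 = 57.5 m/s
V^2 = 3306.25 m^2/s^2
R_v = 3306.25 / 0.24
R_v = 13776.0 m

13776.0


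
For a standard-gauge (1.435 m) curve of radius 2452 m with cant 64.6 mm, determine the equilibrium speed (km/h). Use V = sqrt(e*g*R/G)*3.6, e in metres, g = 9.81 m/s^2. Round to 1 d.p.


Convert cant: e = 64.6 mm = 0.0646 m
V_ms = sqrt(0.0646 * 9.81 * 2452 / 1.435)
V_ms = sqrt(1082.854461) = 32.9068 m/s
V = 32.9068 * 3.6 = 118.5 km/h

118.5


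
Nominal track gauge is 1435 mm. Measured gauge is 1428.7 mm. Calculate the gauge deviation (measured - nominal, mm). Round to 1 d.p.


Deviation = measured - nominal
Deviation = 1428.7 - 1435
Deviation = -6.3 mm

-6.3


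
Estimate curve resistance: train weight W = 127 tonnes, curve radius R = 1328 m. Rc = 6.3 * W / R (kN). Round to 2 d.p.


Rc = 6.3 * W / R
Rc = 6.3 * 127 / 1328
Rc = 800.1 / 1328
Rc = 0.60 kN

0.60


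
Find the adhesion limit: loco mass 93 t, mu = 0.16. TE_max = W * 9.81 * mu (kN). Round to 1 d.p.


TE_max = W * g * mu
TE_max = 93 * 9.81 * 0.16
TE_max = 912.33 * 0.16
TE_max = 146.0 kN

146.0


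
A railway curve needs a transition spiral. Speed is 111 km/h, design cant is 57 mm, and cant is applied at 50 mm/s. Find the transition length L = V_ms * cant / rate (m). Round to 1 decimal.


Convert speed: V = 111 / 3.6 = 30.8333 m/s
L = 30.8333 * 57 / 50
L = 1757.5 / 50
L = 35.2 m

35.2


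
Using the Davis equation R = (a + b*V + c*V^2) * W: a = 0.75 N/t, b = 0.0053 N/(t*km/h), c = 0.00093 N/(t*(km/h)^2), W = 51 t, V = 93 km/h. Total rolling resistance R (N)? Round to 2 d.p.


b*V = 0.0053 * 93 = 0.4929
c*V^2 = 0.00093 * 8649 = 8.04357
R_per_t = 0.75 + 0.4929 + 8.04357 = 9.28647 N/t
R_total = 9.28647 * 51 = 473.61 N

473.61


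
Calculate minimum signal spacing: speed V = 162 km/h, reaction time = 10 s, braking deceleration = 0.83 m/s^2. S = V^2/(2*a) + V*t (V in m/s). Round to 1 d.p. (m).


V = 162 / 3.6 = 45.0 m/s
Braking distance = 45.0^2 / (2*0.83) = 1219.8795 m
Sighting distance = 45.0 * 10 = 450.0 m
S = 1219.8795 + 450.0 = 1669.9 m

1669.9


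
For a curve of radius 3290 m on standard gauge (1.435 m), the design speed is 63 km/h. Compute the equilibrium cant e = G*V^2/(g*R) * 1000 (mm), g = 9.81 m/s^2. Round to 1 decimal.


Convert speed: V = 63 / 3.6 = 17.5 m/s
Apply formula: e = 1.435 * 17.5^2 / (9.81 * 3290)
e = 1.435 * 306.25 / 32274.9
e = 0.013616 m = 13.6 mm

13.6


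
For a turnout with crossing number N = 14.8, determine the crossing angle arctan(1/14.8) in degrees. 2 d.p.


1/N = 1/14.8 = 0.067568
angle = arctan(0.067568) = 0.067465 rad
angle = 0.067465 * 180/pi = 3.87 degrees

3.87


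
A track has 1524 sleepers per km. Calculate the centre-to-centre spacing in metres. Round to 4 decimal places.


Spacing = 1000 m / number of sleepers
Spacing = 1000 / 1524
Spacing = 0.6562 m

0.6562


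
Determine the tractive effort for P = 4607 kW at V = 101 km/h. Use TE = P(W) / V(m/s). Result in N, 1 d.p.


Convert: P = 4607 kW = 4607000 W
V = 101 / 3.6 = 28.0556 m/s
TE = 4607000 / 28.0556
TE = 164209.9 N

164209.9


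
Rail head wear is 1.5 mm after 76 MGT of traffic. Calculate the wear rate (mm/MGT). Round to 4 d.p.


Wear rate = total wear / cumulative tonnage
Rate = 1.5 / 76
Rate = 0.0197 mm/MGT

0.0197


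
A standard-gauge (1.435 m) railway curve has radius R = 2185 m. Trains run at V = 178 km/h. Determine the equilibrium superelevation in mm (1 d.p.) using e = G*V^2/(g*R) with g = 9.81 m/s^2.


Convert speed: V = 178 / 3.6 = 49.4444 m/s
Apply formula: e = 1.435 * 49.4444^2 / (9.81 * 2185)
e = 1.435 * 2444.7531 / 21434.85
e = 0.163669 m = 163.7 mm

163.7


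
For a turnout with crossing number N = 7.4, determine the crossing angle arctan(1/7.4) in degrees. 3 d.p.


1/N = 1/7.4 = 0.135135
angle = arctan(0.135135) = 0.134321 rad
angle = 0.134321 * 180/pi = 7.696 degrees

7.696


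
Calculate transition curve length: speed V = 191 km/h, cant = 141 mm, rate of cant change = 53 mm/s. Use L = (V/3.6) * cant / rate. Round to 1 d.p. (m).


Convert speed: V = 191 / 3.6 = 53.0556 m/s
L = 53.0556 * 141 / 53
L = 7480.8333 / 53
L = 141.1 m

141.1


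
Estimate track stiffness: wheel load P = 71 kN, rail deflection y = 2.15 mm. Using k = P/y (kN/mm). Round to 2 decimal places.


Track stiffness k = P / y
k = 71 / 2.15
k = 33.02 kN/mm

33.02


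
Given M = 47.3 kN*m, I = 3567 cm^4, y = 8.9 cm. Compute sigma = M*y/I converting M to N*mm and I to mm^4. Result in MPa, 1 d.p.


Convert units:
M = 47.3 kN*m = 47300000 N*mm
y = 8.9 cm = 89 mm
I = 3567 cm^4 = 35670000 mm^4
sigma = 47300000 * 89 / 35670000
sigma = 118.0 MPa

118.0


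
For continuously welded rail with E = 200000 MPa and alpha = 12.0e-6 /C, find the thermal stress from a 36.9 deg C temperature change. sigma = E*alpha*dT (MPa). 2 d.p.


sigma = E * alpha * dT
sigma = 200000 * 12.0e-6 * 36.9
sigma = 2.4 * 36.9
sigma = 88.56 MPa

88.56


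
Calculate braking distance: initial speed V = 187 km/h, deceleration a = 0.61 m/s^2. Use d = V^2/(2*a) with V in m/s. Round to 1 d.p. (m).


Convert speed: V = 187 / 3.6 = 51.9444 m/s
V^2 = 2698.2253
d = 2698.2253 / (2 * 0.61)
d = 2698.2253 / 1.22
d = 2211.7 m

2211.7


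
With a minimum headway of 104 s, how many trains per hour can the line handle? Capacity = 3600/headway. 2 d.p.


Capacity = 3600 / headway
Capacity = 3600 / 104
Capacity = 34.62 trains/hour

34.62


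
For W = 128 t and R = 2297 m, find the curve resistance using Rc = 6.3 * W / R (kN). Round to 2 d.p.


Rc = 6.3 * W / R
Rc = 6.3 * 128 / 2297
Rc = 806.4 / 2297
Rc = 0.35 kN

0.35


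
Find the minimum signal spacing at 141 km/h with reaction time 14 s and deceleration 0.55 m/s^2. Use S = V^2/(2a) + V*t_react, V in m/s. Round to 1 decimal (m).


V = 141 / 3.6 = 39.1667 m/s
Braking distance = 39.1667^2 / (2*0.55) = 1394.5707 m
Sighting distance = 39.1667 * 14 = 548.3333 m
S = 1394.5707 + 548.3333 = 1942.9 m

1942.9


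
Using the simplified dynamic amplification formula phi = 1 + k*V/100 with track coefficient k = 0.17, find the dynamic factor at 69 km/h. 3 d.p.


phi = 1 + k * V / 100
phi = 1 + 0.17 * 69 / 100
phi = 1 + 0.1173
phi = 1.117

1.117


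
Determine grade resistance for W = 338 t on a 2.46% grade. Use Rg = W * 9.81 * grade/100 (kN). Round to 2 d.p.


Rg = W * 9.81 * grade / 100
Rg = 338 * 9.81 * 2.46 / 100
Rg = 3315.78 * 0.0246
Rg = 81.57 kN

81.57


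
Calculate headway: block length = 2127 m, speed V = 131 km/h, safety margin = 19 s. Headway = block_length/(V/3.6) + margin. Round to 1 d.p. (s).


V = 131 / 3.6 = 36.3889 m/s
Block traversal time = 2127 / 36.3889 = 58.4519 s
Headway = 58.4519 + 19
Headway = 77.5 s

77.5


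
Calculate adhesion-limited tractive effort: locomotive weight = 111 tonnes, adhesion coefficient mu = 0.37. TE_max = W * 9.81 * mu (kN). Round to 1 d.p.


TE_max = W * g * mu
TE_max = 111 * 9.81 * 0.37
TE_max = 1088.91 * 0.37
TE_max = 402.9 kN

402.9


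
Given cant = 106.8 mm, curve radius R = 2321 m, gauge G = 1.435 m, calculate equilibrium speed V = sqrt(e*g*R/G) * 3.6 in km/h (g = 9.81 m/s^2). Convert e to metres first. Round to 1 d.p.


Convert cant: e = 106.8 mm = 0.1068 m
V_ms = sqrt(0.1068 * 9.81 * 2321 / 1.435)
V_ms = sqrt(1694.585553) = 41.1653 m/s
V = 41.1653 * 3.6 = 148.2 km/h

148.2


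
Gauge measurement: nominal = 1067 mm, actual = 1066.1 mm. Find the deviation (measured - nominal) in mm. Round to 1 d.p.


Deviation = measured - nominal
Deviation = 1066.1 - 1067
Deviation = -0.9 mm

-0.9


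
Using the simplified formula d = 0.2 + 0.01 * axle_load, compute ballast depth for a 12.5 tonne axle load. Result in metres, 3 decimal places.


d = 0.2 + 0.01 * 12.5
d = 0.2 + 0.125
d = 0.325 m

0.325


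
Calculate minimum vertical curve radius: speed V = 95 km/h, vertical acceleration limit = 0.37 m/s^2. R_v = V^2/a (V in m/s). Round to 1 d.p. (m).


Convert speed: V = 95 / 3.6 = 26.3889 m/s
V^2 = 696.3735 m^2/s^2
R_v = 696.3735 / 0.37
R_v = 1882.1 m

1882.1


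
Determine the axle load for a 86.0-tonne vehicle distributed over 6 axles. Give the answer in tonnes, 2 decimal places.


Load per axle = total weight / number of axles
Load = 86.0 / 6
Load = 14.33 tonnes

14.33


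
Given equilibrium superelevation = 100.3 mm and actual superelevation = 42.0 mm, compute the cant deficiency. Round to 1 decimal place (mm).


Cant deficiency = equilibrium cant - actual cant
CD = 100.3 - 42.0
CD = 58.3 mm

58.3


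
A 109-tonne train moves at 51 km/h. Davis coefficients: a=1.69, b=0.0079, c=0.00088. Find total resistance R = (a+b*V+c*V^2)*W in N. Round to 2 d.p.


b*V = 0.0079 * 51 = 0.4029
c*V^2 = 0.00088 * 2601 = 2.28888
R_per_t = 1.69 + 0.4029 + 2.28888 = 4.38178 N/t
R_total = 4.38178 * 109 = 477.61 N

477.61


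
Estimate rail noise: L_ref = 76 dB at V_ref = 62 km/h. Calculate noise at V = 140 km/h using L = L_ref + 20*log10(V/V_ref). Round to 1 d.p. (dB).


V/V_ref = 140 / 62 = 2.258065
log10(2.258065) = 0.353736
20 * 0.353736 = 7.0747
L = 76 + 7.0747 = 83.1 dB

83.1


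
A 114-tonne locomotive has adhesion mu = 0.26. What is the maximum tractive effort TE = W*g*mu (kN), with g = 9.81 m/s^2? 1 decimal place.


TE_max = W * g * mu
TE_max = 114 * 9.81 * 0.26
TE_max = 1118.34 * 0.26
TE_max = 290.8 kN

290.8


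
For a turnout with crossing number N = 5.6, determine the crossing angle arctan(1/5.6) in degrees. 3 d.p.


1/N = 1/5.6 = 0.178571
angle = arctan(0.178571) = 0.176709 rad
angle = 0.176709 * 180/pi = 10.125 degrees

10.125


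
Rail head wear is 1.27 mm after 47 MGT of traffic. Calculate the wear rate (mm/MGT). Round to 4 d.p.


Wear rate = total wear / cumulative tonnage
Rate = 1.27 / 47
Rate = 0.0270 mm/MGT

0.0270


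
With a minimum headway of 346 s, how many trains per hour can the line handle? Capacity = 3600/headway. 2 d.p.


Capacity = 3600 / headway
Capacity = 3600 / 346
Capacity = 10.40 trains/hour

10.40


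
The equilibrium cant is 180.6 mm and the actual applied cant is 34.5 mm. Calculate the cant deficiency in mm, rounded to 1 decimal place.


Cant deficiency = equilibrium cant - actual cant
CD = 180.6 - 34.5
CD = 146.1 mm

146.1


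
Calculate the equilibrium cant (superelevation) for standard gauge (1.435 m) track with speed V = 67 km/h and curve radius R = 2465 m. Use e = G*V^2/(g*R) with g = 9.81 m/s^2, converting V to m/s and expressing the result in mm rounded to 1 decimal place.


Convert speed: V = 67 / 3.6 = 18.6111 m/s
Apply formula: e = 1.435 * 18.6111^2 / (9.81 * 2465)
e = 1.435 * 346.3735 / 24181.65
e = 0.020555 m = 20.6 mm

20.6


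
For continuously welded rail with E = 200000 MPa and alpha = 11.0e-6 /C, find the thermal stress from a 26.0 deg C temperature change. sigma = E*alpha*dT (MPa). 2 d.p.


sigma = E * alpha * dT
sigma = 200000 * 11.0e-6 * 26.0
sigma = 2.2 * 26.0
sigma = 57.20 MPa

57.20


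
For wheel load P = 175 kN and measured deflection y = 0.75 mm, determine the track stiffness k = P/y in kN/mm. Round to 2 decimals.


Track stiffness k = P / y
k = 175 / 0.75
k = 233.33 kN/mm

233.33


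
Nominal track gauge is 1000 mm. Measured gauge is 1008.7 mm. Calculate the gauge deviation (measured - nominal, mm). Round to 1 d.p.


Deviation = measured - nominal
Deviation = 1008.7 - 1000
Deviation = 8.7 mm

8.7


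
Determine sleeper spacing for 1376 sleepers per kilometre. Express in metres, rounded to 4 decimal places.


Spacing = 1000 m / number of sleepers
Spacing = 1000 / 1376
Spacing = 0.7267 m

0.7267


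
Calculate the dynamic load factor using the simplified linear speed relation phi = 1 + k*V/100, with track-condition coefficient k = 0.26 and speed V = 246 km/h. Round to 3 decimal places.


phi = 1 + k * V / 100
phi = 1 + 0.26 * 246 / 100
phi = 1 + 0.6396
phi = 1.640

1.640


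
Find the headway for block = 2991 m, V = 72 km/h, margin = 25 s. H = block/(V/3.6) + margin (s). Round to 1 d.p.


V = 72 / 3.6 = 20.0 m/s
Block traversal time = 2991 / 20.0 = 149.55 s
Headway = 149.55 + 25
Headway = 174.6 s

174.6


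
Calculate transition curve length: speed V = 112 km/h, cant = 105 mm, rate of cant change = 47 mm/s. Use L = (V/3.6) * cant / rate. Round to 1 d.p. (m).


Convert speed: V = 112 / 3.6 = 31.1111 m/s
L = 31.1111 * 105 / 47
L = 3266.6667 / 47
L = 69.5 m

69.5


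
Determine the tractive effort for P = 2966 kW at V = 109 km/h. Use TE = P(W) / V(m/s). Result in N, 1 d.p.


Convert: P = 2966 kW = 2966000 W
V = 109 / 3.6 = 30.2778 m/s
TE = 2966000 / 30.2778
TE = 97959.6 N

97959.6


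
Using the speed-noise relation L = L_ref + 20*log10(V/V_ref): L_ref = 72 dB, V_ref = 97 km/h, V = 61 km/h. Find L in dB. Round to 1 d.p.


V/V_ref = 61 / 97 = 0.628866
log10(0.628866) = -0.201442
20 * -0.201442 = -4.0288
L = 72 + -4.0288 = 68.0 dB

68.0


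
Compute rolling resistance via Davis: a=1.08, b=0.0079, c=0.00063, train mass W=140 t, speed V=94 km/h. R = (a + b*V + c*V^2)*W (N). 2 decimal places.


b*V = 0.0079 * 94 = 0.7426
c*V^2 = 0.00063 * 8836 = 5.56668
R_per_t = 1.08 + 0.7426 + 5.56668 = 7.38928 N/t
R_total = 7.38928 * 140 = 1034.50 N

1034.50


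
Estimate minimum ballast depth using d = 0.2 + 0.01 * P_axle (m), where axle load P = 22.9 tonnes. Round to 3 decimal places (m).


d = 0.2 + 0.01 * 22.9
d = 0.2 + 0.229
d = 0.429 m

0.429


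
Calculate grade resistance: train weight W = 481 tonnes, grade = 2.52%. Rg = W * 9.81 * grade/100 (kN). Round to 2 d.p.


Rg = W * 9.81 * grade / 100
Rg = 481 * 9.81 * 2.52 / 100
Rg = 4718.61 * 0.0252
Rg = 118.91 kN

118.91


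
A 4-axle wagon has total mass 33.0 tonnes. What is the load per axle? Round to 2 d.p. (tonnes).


Load per axle = total weight / number of axles
Load = 33.0 / 4
Load = 8.25 tonnes

8.25


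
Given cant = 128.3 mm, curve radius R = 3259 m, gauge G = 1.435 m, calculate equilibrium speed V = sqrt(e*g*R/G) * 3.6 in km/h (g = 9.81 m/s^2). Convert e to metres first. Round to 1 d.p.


Convert cant: e = 128.3 mm = 0.1283 m
V_ms = sqrt(0.1283 * 9.81 * 3259 / 1.435)
V_ms = sqrt(2858.433698) = 53.4643 m/s
V = 53.4643 * 3.6 = 192.5 km/h

192.5


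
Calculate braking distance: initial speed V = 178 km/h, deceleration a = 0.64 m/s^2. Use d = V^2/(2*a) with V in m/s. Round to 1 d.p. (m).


Convert speed: V = 178 / 3.6 = 49.4444 m/s
V^2 = 2444.7531
d = 2444.7531 / (2 * 0.64)
d = 2444.7531 / 1.28
d = 1910.0 m

1910.0


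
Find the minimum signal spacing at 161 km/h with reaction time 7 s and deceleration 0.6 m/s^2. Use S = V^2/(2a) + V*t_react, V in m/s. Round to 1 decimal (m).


V = 161 / 3.6 = 44.7222 m/s
Braking distance = 44.7222^2 / (2*0.6) = 1666.731 m
Sighting distance = 44.7222 * 7 = 313.0556 m
S = 1666.731 + 313.0556 = 1979.8 m

1979.8


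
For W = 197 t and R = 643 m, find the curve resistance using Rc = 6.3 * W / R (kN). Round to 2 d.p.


Rc = 6.3 * W / R
Rc = 6.3 * 197 / 643
Rc = 1241.1 / 643
Rc = 1.93 kN

1.93


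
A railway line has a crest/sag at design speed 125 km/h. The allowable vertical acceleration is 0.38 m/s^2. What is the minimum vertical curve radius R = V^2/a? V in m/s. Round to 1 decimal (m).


Convert speed: V = 125 / 3.6 = 34.7222 m/s
V^2 = 1205.6327 m^2/s^2
R_v = 1205.6327 / 0.38
R_v = 3172.7 m

3172.7


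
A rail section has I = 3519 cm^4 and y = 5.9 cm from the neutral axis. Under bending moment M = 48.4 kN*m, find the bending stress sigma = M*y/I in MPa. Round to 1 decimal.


Convert units:
M = 48.4 kN*m = 48400000 N*mm
y = 5.9 cm = 59 mm
I = 3519 cm^4 = 35190000 mm^4
sigma = 48400000 * 59 / 35190000
sigma = 81.1 MPa

81.1


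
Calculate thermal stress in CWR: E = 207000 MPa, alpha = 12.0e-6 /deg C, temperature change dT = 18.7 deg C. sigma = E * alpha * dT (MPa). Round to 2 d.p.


sigma = E * alpha * dT
sigma = 207000 * 12.0e-6 * 18.7
sigma = 2.484 * 18.7
sigma = 46.45 MPa

46.45


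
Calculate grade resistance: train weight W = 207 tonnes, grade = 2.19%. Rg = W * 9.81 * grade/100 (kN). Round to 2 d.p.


Rg = W * 9.81 * grade / 100
Rg = 207 * 9.81 * 2.19 / 100
Rg = 2030.67 * 0.0219
Rg = 44.47 kN

44.47


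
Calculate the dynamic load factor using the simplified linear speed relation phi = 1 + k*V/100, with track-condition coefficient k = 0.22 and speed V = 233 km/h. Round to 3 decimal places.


phi = 1 + k * V / 100
phi = 1 + 0.22 * 233 / 100
phi = 1 + 0.5126
phi = 1.513

1.513


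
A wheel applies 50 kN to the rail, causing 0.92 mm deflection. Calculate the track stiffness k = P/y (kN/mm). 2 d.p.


Track stiffness k = P / y
k = 50 / 0.92
k = 54.35 kN/mm

54.35


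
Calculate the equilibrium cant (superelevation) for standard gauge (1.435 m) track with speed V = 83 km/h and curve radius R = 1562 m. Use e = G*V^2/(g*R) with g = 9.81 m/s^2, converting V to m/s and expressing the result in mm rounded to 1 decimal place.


Convert speed: V = 83 / 3.6 = 23.0556 m/s
Apply formula: e = 1.435 * 23.0556^2 / (9.81 * 1562)
e = 1.435 * 531.5586 / 15323.22
e = 0.04978 m = 49.8 mm

49.8


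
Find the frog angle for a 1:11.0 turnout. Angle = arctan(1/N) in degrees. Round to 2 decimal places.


1/N = 1/11.0 = 0.090909
angle = arctan(0.090909) = 0.09066 rad
angle = 0.09066 * 180/pi = 5.19 degrees

5.19


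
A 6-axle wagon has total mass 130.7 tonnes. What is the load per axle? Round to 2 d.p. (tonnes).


Load per axle = total weight / number of axles
Load = 130.7 / 6
Load = 21.78 tonnes

21.78


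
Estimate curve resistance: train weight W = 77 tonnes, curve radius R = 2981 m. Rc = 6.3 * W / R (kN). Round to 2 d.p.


Rc = 6.3 * W / R
Rc = 6.3 * 77 / 2981
Rc = 485.1 / 2981
Rc = 0.16 kN

0.16


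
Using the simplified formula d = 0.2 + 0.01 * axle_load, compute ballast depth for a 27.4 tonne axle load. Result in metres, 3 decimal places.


d = 0.2 + 0.01 * 27.4
d = 0.2 + 0.274
d = 0.474 m

0.474


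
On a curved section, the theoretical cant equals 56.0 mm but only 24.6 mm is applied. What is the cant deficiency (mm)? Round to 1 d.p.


Cant deficiency = equilibrium cant - actual cant
CD = 56.0 - 24.6
CD = 31.4 mm

31.4


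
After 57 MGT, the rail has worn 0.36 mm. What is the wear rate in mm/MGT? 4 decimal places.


Wear rate = total wear / cumulative tonnage
Rate = 0.36 / 57
Rate = 0.0063 mm/MGT

0.0063


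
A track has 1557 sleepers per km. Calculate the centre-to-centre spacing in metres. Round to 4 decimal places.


Spacing = 1000 m / number of sleepers
Spacing = 1000 / 1557
Spacing = 0.6423 m

0.6423


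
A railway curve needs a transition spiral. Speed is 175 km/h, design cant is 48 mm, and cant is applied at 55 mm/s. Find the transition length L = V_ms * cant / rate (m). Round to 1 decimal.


Convert speed: V = 175 / 3.6 = 48.6111 m/s
L = 48.6111 * 48 / 55
L = 2333.3333 / 55
L = 42.4 m

42.4


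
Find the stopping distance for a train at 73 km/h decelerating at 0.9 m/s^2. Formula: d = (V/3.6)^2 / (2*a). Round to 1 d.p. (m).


Convert speed: V = 73 / 3.6 = 20.2778 m/s
V^2 = 411.1883
d = 411.1883 / (2 * 0.9)
d = 411.1883 / 1.8
d = 228.4 m

228.4


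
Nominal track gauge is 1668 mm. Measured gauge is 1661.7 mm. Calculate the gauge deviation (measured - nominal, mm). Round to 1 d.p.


Deviation = measured - nominal
Deviation = 1661.7 - 1668
Deviation = -6.3 mm

-6.3


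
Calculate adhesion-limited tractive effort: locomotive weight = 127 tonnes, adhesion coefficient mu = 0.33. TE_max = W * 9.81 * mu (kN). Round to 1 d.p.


TE_max = W * g * mu
TE_max = 127 * 9.81 * 0.33
TE_max = 1245.87 * 0.33
TE_max = 411.1 kN

411.1


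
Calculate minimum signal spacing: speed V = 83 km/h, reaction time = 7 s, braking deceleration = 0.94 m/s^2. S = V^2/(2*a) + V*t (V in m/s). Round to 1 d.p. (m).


V = 83 / 3.6 = 23.0556 m/s
Braking distance = 23.0556^2 / (2*0.94) = 282.744 m
Sighting distance = 23.0556 * 7 = 161.3889 m
S = 282.744 + 161.3889 = 444.1 m

444.1


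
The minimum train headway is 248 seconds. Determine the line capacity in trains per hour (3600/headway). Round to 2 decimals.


Capacity = 3600 / headway
Capacity = 3600 / 248
Capacity = 14.52 trains/hour

14.52


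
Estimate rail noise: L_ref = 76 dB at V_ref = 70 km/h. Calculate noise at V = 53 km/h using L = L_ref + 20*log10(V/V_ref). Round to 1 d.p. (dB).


V/V_ref = 53 / 70 = 0.757143
log10(0.757143) = -0.120822
20 * -0.120822 = -2.4164
L = 76 + -2.4164 = 73.6 dB

73.6


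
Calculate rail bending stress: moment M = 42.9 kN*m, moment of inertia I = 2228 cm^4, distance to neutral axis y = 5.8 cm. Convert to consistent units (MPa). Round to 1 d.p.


Convert units:
M = 42.9 kN*m = 42900000 N*mm
y = 5.8 cm = 58 mm
I = 2228 cm^4 = 22280000 mm^4
sigma = 42900000 * 58 / 22280000
sigma = 111.7 MPa

111.7


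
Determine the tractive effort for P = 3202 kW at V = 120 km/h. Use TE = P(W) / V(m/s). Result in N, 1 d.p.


Convert: P = 3202 kW = 3202000 W
V = 120 / 3.6 = 33.3333 m/s
TE = 3202000 / 33.3333
TE = 96060.0 N

96060.0


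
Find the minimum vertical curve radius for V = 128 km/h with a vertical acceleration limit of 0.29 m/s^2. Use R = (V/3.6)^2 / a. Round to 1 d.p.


Convert speed: V = 128 / 3.6 = 35.5556 m/s
V^2 = 1264.1975 m^2/s^2
R_v = 1264.1975 / 0.29
R_v = 4359.3 m

4359.3


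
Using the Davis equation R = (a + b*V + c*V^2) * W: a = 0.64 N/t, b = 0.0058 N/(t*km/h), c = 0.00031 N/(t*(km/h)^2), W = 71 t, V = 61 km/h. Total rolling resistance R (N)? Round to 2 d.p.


b*V = 0.0058 * 61 = 0.3538
c*V^2 = 0.00031 * 3721 = 1.15351
R_per_t = 0.64 + 0.3538 + 1.15351 = 2.14731 N/t
R_total = 2.14731 * 71 = 152.46 N

152.46


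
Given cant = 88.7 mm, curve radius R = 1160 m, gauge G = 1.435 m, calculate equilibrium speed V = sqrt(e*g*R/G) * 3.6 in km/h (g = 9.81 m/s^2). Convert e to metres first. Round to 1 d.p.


Convert cant: e = 88.7 mm = 0.0887 m
V_ms = sqrt(0.0887 * 9.81 * 1160 / 1.435)
V_ms = sqrt(703.394091) = 26.5216 m/s
V = 26.5216 * 3.6 = 95.5 km/h

95.5


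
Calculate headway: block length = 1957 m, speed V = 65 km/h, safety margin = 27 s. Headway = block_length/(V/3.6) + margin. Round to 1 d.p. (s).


V = 65 / 3.6 = 18.0556 m/s
Block traversal time = 1957 / 18.0556 = 108.3877 s
Headway = 108.3877 + 27
Headway = 135.4 s

135.4


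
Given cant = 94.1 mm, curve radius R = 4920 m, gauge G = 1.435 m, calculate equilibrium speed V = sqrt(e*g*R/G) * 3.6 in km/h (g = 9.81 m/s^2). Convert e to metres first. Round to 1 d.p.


Convert cant: e = 94.1 mm = 0.0941 m
V_ms = sqrt(0.0941 * 9.81 * 4920 / 1.435)
V_ms = sqrt(3164.986286) = 56.2582 m/s
V = 56.2582 * 3.6 = 202.5 km/h

202.5


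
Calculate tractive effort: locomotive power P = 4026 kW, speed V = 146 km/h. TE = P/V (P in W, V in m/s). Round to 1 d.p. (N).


Convert: P = 4026 kW = 4026000 W
V = 146 / 3.6 = 40.5556 m/s
TE = 4026000 / 40.5556
TE = 99271.2 N

99271.2


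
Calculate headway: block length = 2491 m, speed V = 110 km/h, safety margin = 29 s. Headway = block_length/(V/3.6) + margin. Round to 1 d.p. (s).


V = 110 / 3.6 = 30.5556 m/s
Block traversal time = 2491 / 30.5556 = 81.5236 s
Headway = 81.5236 + 29
Headway = 110.5 s

110.5


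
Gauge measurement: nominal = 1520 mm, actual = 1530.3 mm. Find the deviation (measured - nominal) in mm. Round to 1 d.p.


Deviation = measured - nominal
Deviation = 1530.3 - 1520
Deviation = 10.3 mm

10.3


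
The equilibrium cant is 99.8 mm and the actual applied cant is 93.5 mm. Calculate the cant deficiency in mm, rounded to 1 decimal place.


Cant deficiency = equilibrium cant - actual cant
CD = 99.8 - 93.5
CD = 6.3 mm

6.3


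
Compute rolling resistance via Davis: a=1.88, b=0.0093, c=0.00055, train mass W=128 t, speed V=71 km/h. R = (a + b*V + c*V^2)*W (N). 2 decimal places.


b*V = 0.0093 * 71 = 0.6603
c*V^2 = 0.00055 * 5041 = 2.77255
R_per_t = 1.88 + 0.6603 + 2.77255 = 5.31285 N/t
R_total = 5.31285 * 128 = 680.04 N

680.04


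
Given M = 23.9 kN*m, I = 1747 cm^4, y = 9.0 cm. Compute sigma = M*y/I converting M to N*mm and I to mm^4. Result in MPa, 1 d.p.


Convert units:
M = 23.9 kN*m = 23900000 N*mm
y = 9.0 cm = 90 mm
I = 1747 cm^4 = 17470000 mm^4
sigma = 23900000 * 90 / 17470000
sigma = 123.1 MPa

123.1


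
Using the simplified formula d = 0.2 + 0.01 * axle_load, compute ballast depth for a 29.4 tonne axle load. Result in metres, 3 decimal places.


d = 0.2 + 0.01 * 29.4
d = 0.2 + 0.294
d = 0.494 m

0.494


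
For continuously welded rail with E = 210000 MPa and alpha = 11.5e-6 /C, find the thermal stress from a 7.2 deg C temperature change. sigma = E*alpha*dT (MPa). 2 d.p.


sigma = E * alpha * dT
sigma = 210000 * 11.5e-6 * 7.2
sigma = 2.415 * 7.2
sigma = 17.39 MPa

17.39


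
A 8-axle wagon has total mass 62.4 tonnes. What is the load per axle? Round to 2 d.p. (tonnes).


Load per axle = total weight / number of axles
Load = 62.4 / 8
Load = 7.80 tonnes

7.80


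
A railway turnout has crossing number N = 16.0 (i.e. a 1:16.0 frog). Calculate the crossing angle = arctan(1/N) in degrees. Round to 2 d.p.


1/N = 1/16.0 = 0.0625
angle = arctan(0.0625) = 0.062419 rad
angle = 0.062419 * 180/pi = 3.58 degrees

3.58


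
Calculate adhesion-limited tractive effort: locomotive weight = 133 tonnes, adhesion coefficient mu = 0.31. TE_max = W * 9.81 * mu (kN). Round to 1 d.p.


TE_max = W * g * mu
TE_max = 133 * 9.81 * 0.31
TE_max = 1304.73 * 0.31
TE_max = 404.5 kN

404.5


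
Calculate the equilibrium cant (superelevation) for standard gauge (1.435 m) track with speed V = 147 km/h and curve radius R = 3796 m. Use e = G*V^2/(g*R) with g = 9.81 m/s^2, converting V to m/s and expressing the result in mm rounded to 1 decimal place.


Convert speed: V = 147 / 3.6 = 40.8333 m/s
Apply formula: e = 1.435 * 40.8333^2 / (9.81 * 3796)
e = 1.435 * 1667.3611 / 37238.76
e = 0.064252 m = 64.3 mm

64.3


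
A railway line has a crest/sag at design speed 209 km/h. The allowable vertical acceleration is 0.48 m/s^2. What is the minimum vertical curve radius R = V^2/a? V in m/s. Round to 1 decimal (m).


Convert speed: V = 209 / 3.6 = 58.0556 m/s
V^2 = 3370.4475 m^2/s^2
R_v = 3370.4475 / 0.48
R_v = 7021.8 m

7021.8


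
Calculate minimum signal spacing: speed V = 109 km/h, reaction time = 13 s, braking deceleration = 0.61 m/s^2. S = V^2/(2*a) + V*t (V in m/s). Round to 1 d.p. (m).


V = 109 / 3.6 = 30.2778 m/s
Braking distance = 30.2778^2 / (2*0.61) = 751.4294 m
Sighting distance = 30.2778 * 13 = 393.6111 m
S = 751.4294 + 393.6111 = 1145.0 m

1145.0


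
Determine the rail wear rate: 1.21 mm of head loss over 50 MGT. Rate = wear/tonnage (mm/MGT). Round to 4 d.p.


Wear rate = total wear / cumulative tonnage
Rate = 1.21 / 50
Rate = 0.0242 mm/MGT

0.0242


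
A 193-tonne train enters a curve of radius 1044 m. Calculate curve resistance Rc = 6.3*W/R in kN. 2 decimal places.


Rc = 6.3 * W / R
Rc = 6.3 * 193 / 1044
Rc = 1215.9 / 1044
Rc = 1.16 kN

1.16


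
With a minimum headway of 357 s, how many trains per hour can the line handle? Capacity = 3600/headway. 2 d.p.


Capacity = 3600 / headway
Capacity = 3600 / 357
Capacity = 10.08 trains/hour

10.08


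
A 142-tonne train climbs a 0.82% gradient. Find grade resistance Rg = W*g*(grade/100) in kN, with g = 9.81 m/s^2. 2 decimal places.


Rg = W * 9.81 * grade / 100
Rg = 142 * 9.81 * 0.82 / 100
Rg = 1393.02 * 0.0082
Rg = 11.42 kN

11.42


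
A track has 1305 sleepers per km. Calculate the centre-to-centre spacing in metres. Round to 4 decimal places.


Spacing = 1000 m / number of sleepers
Spacing = 1000 / 1305
Spacing = 0.7663 m

0.7663


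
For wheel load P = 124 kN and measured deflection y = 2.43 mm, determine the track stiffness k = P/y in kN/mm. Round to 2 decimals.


Track stiffness k = P / y
k = 124 / 2.43
k = 51.03 kN/mm

51.03


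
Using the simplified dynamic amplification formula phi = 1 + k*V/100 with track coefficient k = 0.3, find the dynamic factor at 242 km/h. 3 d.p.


phi = 1 + k * V / 100
phi = 1 + 0.3 * 242 / 100
phi = 1 + 0.726
phi = 1.726

1.726


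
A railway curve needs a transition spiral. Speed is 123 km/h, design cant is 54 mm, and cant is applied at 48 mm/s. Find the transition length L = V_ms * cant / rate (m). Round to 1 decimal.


Convert speed: V = 123 / 3.6 = 34.1667 m/s
L = 34.1667 * 54 / 48
L = 1845.0 / 48
L = 38.4 m

38.4


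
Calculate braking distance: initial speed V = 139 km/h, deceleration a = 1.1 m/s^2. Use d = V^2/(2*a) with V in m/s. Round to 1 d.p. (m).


Convert speed: V = 139 / 3.6 = 38.6111 m/s
V^2 = 1490.8179
d = 1490.8179 / (2 * 1.1)
d = 1490.8179 / 2.2
d = 677.6 m

677.6


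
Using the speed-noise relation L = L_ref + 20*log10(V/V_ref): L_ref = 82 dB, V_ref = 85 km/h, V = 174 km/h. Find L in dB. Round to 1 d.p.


V/V_ref = 174 / 85 = 2.047059
log10(2.047059) = 0.31113
20 * 0.31113 = 6.2226
L = 82 + 6.2226 = 88.2 dB

88.2


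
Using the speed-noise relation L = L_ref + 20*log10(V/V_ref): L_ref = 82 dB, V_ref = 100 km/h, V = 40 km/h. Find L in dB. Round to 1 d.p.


V/V_ref = 40 / 100 = 0.4
log10(0.4) = -0.39794
20 * -0.39794 = -7.9588
L = 82 + -7.9588 = 74.0 dB

74.0


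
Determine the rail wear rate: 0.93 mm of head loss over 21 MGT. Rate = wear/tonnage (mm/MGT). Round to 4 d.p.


Wear rate = total wear / cumulative tonnage
Rate = 0.93 / 21
Rate = 0.0443 mm/MGT

0.0443


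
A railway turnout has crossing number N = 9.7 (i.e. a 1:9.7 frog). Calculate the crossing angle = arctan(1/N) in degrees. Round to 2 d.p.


1/N = 1/9.7 = 0.103093
angle = arctan(0.103093) = 0.10273 rad
angle = 0.10273 * 180/pi = 5.89 degrees

5.89


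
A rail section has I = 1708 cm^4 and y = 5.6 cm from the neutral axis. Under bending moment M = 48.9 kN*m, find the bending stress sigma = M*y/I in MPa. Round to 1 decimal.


Convert units:
M = 48.9 kN*m = 48900000 N*mm
y = 5.6 cm = 56 mm
I = 1708 cm^4 = 17080000 mm^4
sigma = 48900000 * 56 / 17080000
sigma = 160.3 MPa

160.3


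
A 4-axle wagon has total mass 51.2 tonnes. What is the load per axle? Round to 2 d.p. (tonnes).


Load per axle = total weight / number of axles
Load = 51.2 / 4
Load = 12.80 tonnes

12.80


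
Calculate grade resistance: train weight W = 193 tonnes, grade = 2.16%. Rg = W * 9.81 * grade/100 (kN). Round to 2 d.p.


Rg = W * 9.81 * grade / 100
Rg = 193 * 9.81 * 2.16 / 100
Rg = 1893.33 * 0.0216
Rg = 40.90 kN

40.90


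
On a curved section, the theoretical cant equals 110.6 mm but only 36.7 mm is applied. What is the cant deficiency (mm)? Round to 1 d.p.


Cant deficiency = equilibrium cant - actual cant
CD = 110.6 - 36.7
CD = 73.9 mm

73.9


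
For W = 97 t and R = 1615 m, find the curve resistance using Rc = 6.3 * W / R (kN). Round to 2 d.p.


Rc = 6.3 * W / R
Rc = 6.3 * 97 / 1615
Rc = 611.1 / 1615
Rc = 0.38 kN

0.38


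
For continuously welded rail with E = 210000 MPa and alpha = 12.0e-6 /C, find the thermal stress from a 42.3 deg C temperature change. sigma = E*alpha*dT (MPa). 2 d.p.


sigma = E * alpha * dT
sigma = 210000 * 12.0e-6 * 42.3
sigma = 2.52 * 42.3
sigma = 106.60 MPa

106.60


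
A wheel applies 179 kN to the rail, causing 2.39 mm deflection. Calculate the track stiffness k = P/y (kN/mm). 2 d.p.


Track stiffness k = P / y
k = 179 / 2.39
k = 74.90 kN/mm

74.90


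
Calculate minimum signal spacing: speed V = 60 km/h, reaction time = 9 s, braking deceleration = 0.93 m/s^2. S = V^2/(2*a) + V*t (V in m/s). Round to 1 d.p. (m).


V = 60 / 3.6 = 16.6667 m/s
Braking distance = 16.6667^2 / (2*0.93) = 149.3429 m
Sighting distance = 16.6667 * 9 = 150.0 m
S = 149.3429 + 150.0 = 299.3 m

299.3


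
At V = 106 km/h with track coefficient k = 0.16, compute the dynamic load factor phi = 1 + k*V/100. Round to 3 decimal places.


phi = 1 + k * V / 100
phi = 1 + 0.16 * 106 / 100
phi = 1 + 0.1696
phi = 1.170

1.170


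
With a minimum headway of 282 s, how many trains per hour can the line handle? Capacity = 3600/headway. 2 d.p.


Capacity = 3600 / headway
Capacity = 3600 / 282
Capacity = 12.77 trains/hour

12.77


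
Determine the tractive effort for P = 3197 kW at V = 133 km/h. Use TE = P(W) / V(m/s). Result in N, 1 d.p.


Convert: P = 3197 kW = 3197000 W
V = 133 / 3.6 = 36.9444 m/s
TE = 3197000 / 36.9444
TE = 86535.3 N

86535.3


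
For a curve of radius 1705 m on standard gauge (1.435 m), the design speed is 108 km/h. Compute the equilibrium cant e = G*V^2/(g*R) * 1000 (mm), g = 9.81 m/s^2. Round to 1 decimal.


Convert speed: V = 108 / 3.6 = 30.0 m/s
Apply formula: e = 1.435 * 30.0^2 / (9.81 * 1705)
e = 1.435 * 900.0 / 16726.05
e = 0.077215 m = 77.2 mm

77.2


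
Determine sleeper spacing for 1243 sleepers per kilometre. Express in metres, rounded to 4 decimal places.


Spacing = 1000 m / number of sleepers
Spacing = 1000 / 1243
Spacing = 0.8045 m

0.8045


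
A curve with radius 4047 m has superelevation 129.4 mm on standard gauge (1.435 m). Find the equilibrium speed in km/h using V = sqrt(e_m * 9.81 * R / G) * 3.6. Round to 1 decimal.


Convert cant: e = 129.4 mm = 0.1294 m
V_ms = sqrt(0.1294 * 9.81 * 4047 / 1.435)
V_ms = sqrt(3580.012863) = 59.8332 m/s
V = 59.8332 * 3.6 = 215.4 km/h

215.4


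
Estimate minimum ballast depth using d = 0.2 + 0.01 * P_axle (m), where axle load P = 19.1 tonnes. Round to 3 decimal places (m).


d = 0.2 + 0.01 * 19.1
d = 0.2 + 0.191
d = 0.391 m

0.391


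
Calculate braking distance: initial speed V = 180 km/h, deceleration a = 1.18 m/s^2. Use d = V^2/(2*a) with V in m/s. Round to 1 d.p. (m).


Convert speed: V = 180 / 3.6 = 50.0 m/s
V^2 = 2500.0
d = 2500.0 / (2 * 1.18)
d = 2500.0 / 2.36
d = 1059.3 m

1059.3


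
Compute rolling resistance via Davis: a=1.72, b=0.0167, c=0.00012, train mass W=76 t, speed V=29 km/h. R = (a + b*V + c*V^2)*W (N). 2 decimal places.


b*V = 0.0167 * 29 = 0.4843
c*V^2 = 0.00012 * 841 = 0.10092
R_per_t = 1.72 + 0.4843 + 0.10092 = 2.30522 N/t
R_total = 2.30522 * 76 = 175.20 N

175.20


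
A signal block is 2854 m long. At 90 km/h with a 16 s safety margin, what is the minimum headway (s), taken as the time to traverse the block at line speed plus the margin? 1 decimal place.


V = 90 / 3.6 = 25.0 m/s
Block traversal time = 2854 / 25.0 = 114.16 s
Headway = 114.16 + 16
Headway = 130.2 s

130.2


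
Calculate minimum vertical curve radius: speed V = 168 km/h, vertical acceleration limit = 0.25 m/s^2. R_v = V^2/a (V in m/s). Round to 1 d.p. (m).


Convert speed: V = 168 / 3.6 = 46.6667 m/s
V^2 = 2177.7778 m^2/s^2
R_v = 2177.7778 / 0.25
R_v = 8711.1 m

8711.1


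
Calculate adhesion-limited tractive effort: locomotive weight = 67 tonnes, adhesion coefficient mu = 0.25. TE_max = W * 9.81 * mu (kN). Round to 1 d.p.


TE_max = W * g * mu
TE_max = 67 * 9.81 * 0.25
TE_max = 657.27 * 0.25
TE_max = 164.3 kN

164.3


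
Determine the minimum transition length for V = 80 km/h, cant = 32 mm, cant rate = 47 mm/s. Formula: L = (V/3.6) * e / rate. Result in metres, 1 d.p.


Convert speed: V = 80 / 3.6 = 22.2222 m/s
L = 22.2222 * 32 / 47
L = 711.1111 / 47
L = 15.1 m

15.1


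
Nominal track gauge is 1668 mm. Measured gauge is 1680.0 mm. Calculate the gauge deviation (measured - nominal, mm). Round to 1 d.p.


Deviation = measured - nominal
Deviation = 1680.0 - 1668
Deviation = 12.0 mm

12.0


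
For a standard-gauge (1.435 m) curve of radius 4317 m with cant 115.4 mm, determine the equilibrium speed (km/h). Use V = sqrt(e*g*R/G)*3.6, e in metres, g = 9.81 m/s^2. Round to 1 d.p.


Convert cant: e = 115.4 mm = 0.1154 m
V_ms = sqrt(0.1154 * 9.81 * 4317 / 1.435)
V_ms = sqrt(3405.688821) = 58.3583 m/s
V = 58.3583 * 3.6 = 210.1 km/h

210.1


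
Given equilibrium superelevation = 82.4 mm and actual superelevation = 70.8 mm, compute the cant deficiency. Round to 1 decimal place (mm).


Cant deficiency = equilibrium cant - actual cant
CD = 82.4 - 70.8
CD = 11.6 mm

11.6


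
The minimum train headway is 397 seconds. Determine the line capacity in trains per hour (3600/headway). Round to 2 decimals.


Capacity = 3600 / headway
Capacity = 3600 / 397
Capacity = 9.07 trains/hour

9.07


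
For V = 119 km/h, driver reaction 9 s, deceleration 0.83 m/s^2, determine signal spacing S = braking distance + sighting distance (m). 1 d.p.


V = 119 / 3.6 = 33.0556 m/s
Braking distance = 33.0556^2 / (2*0.83) = 658.2348 m
Sighting distance = 33.0556 * 9 = 297.5 m
S = 658.2348 + 297.5 = 955.7 m

955.7


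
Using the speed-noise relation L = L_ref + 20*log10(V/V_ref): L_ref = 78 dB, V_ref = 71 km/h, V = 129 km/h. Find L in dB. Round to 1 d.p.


V/V_ref = 129 / 71 = 1.816901
log10(1.816901) = 0.259331
20 * 0.259331 = 5.1866
L = 78 + 5.1866 = 83.2 dB

83.2


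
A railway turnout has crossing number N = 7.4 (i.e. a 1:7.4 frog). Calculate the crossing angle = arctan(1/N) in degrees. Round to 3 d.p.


1/N = 1/7.4 = 0.135135
angle = arctan(0.135135) = 0.134321 rad
angle = 0.134321 * 180/pi = 7.696 degrees

7.696


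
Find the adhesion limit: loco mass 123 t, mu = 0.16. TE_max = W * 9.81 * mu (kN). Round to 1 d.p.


TE_max = W * g * mu
TE_max = 123 * 9.81 * 0.16
TE_max = 1206.63 * 0.16
TE_max = 193.1 kN

193.1


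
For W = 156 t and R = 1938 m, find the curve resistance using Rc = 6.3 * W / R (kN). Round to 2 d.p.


Rc = 6.3 * W / R
Rc = 6.3 * 156 / 1938
Rc = 982.8 / 1938
Rc = 0.51 kN

0.51


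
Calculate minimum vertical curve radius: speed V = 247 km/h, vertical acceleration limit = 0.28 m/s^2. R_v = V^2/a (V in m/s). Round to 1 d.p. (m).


Convert speed: V = 247 / 3.6 = 68.6111 m/s
V^2 = 4707.4846 m^2/s^2
R_v = 4707.4846 / 0.28
R_v = 16812.4 m

16812.4


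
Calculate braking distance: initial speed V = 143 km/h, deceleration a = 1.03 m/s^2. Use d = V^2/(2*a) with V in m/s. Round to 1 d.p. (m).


Convert speed: V = 143 / 3.6 = 39.7222 m/s
V^2 = 1577.8549
d = 1577.8549 / (2 * 1.03)
d = 1577.8549 / 2.06
d = 765.9 m

765.9


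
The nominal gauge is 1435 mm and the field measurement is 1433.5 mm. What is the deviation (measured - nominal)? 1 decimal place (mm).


Deviation = measured - nominal
Deviation = 1433.5 - 1435
Deviation = -1.5 mm

-1.5


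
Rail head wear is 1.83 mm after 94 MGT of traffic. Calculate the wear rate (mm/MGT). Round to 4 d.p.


Wear rate = total wear / cumulative tonnage
Rate = 1.83 / 94
Rate = 0.0195 mm/MGT

0.0195


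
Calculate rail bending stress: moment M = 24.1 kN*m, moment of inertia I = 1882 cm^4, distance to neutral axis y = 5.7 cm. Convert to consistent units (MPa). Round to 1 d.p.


Convert units:
M = 24.1 kN*m = 24100000 N*mm
y = 5.7 cm = 57 mm
I = 1882 cm^4 = 18820000 mm^4
sigma = 24100000 * 57 / 18820000
sigma = 73.0 MPa

73.0


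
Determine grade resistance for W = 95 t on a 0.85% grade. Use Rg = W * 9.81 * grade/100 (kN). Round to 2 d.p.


Rg = W * 9.81 * grade / 100
Rg = 95 * 9.81 * 0.85 / 100
Rg = 931.95 * 0.0085
Rg = 7.92 kN

7.92


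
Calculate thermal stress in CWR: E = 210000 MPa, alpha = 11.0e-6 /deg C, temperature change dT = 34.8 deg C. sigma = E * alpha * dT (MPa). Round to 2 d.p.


sigma = E * alpha * dT
sigma = 210000 * 11.0e-6 * 34.8
sigma = 2.31 * 34.8
sigma = 80.39 MPa

80.39
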